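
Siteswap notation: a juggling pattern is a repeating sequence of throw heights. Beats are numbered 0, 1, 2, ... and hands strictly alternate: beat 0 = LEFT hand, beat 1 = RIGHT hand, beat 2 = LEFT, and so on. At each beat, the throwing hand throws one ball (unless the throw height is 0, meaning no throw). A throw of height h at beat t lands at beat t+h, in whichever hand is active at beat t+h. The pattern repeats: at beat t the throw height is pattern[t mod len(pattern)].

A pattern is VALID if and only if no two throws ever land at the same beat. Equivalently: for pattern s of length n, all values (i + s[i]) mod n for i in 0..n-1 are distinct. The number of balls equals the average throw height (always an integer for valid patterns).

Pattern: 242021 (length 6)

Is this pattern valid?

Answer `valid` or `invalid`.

Answer: invalid

Derivation:
i=0: (i + s[i]) mod n = (0 + 2) mod 6 = 2
i=1: (i + s[i]) mod n = (1 + 4) mod 6 = 5
i=2: (i + s[i]) mod n = (2 + 2) mod 6 = 4
i=3: (i + s[i]) mod n = (3 + 0) mod 6 = 3
i=4: (i + s[i]) mod n = (4 + 2) mod 6 = 0
i=5: (i + s[i]) mod n = (5 + 1) mod 6 = 0
Residues: [2, 5, 4, 3, 0, 0], distinct: False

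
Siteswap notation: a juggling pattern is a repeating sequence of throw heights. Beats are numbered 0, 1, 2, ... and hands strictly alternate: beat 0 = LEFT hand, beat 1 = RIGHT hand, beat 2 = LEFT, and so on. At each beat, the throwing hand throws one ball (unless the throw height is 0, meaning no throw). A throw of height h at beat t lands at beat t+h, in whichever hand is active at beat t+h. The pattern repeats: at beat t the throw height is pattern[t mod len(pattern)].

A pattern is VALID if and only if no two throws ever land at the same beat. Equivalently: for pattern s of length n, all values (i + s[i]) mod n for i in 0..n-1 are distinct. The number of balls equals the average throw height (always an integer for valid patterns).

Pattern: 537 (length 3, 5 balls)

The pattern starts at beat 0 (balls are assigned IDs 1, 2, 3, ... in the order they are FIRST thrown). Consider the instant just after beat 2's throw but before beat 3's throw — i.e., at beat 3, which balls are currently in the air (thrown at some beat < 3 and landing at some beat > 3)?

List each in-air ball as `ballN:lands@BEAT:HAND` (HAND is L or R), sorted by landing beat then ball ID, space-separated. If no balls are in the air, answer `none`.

Answer: ball2:lands@4:L ball1:lands@5:R ball3:lands@9:R

Derivation:
Beat 0 (L): throw ball1 h=5 -> lands@5:R; in-air after throw: [b1@5:R]
Beat 1 (R): throw ball2 h=3 -> lands@4:L; in-air after throw: [b2@4:L b1@5:R]
Beat 2 (L): throw ball3 h=7 -> lands@9:R; in-air after throw: [b2@4:L b1@5:R b3@9:R]
Beat 3 (R): throw ball4 h=5 -> lands@8:L; in-air after throw: [b2@4:L b1@5:R b4@8:L b3@9:R]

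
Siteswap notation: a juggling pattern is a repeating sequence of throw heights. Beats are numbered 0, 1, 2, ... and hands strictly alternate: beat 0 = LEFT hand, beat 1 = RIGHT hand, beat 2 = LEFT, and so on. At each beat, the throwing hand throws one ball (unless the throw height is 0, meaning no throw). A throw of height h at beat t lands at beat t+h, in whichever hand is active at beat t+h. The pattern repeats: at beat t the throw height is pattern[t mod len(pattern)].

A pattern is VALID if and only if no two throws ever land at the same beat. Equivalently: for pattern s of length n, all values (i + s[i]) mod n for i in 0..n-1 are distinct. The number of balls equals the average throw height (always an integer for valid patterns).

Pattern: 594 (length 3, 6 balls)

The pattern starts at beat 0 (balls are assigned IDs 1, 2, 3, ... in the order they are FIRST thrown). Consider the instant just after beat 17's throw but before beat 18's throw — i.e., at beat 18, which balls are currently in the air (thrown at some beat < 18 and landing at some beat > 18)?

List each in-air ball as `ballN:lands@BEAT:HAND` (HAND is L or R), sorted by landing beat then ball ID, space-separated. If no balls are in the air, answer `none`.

Beat 0 (L): throw ball1 h=5 -> lands@5:R; in-air after throw: [b1@5:R]
Beat 1 (R): throw ball2 h=9 -> lands@10:L; in-air after throw: [b1@5:R b2@10:L]
Beat 2 (L): throw ball3 h=4 -> lands@6:L; in-air after throw: [b1@5:R b3@6:L b2@10:L]
Beat 3 (R): throw ball4 h=5 -> lands@8:L; in-air after throw: [b1@5:R b3@6:L b4@8:L b2@10:L]
Beat 4 (L): throw ball5 h=9 -> lands@13:R; in-air after throw: [b1@5:R b3@6:L b4@8:L b2@10:L b5@13:R]
Beat 5 (R): throw ball1 h=4 -> lands@9:R; in-air after throw: [b3@6:L b4@8:L b1@9:R b2@10:L b5@13:R]
Beat 6 (L): throw ball3 h=5 -> lands@11:R; in-air after throw: [b4@8:L b1@9:R b2@10:L b3@11:R b5@13:R]
Beat 7 (R): throw ball6 h=9 -> lands@16:L; in-air after throw: [b4@8:L b1@9:R b2@10:L b3@11:R b5@13:R b6@16:L]
Beat 8 (L): throw ball4 h=4 -> lands@12:L; in-air after throw: [b1@9:R b2@10:L b3@11:R b4@12:L b5@13:R b6@16:L]
Beat 9 (R): throw ball1 h=5 -> lands@14:L; in-air after throw: [b2@10:L b3@11:R b4@12:L b5@13:R b1@14:L b6@16:L]
Beat 10 (L): throw ball2 h=9 -> lands@19:R; in-air after throw: [b3@11:R b4@12:L b5@13:R b1@14:L b6@16:L b2@19:R]
Beat 11 (R): throw ball3 h=4 -> lands@15:R; in-air after throw: [b4@12:L b5@13:R b1@14:L b3@15:R b6@16:L b2@19:R]
Beat 12 (L): throw ball4 h=5 -> lands@17:R; in-air after throw: [b5@13:R b1@14:L b3@15:R b6@16:L b4@17:R b2@19:R]
Beat 13 (R): throw ball5 h=9 -> lands@22:L; in-air after throw: [b1@14:L b3@15:R b6@16:L b4@17:R b2@19:R b5@22:L]
Beat 14 (L): throw ball1 h=4 -> lands@18:L; in-air after throw: [b3@15:R b6@16:L b4@17:R b1@18:L b2@19:R b5@22:L]
Beat 15 (R): throw ball3 h=5 -> lands@20:L; in-air after throw: [b6@16:L b4@17:R b1@18:L b2@19:R b3@20:L b5@22:L]
Beat 16 (L): throw ball6 h=9 -> lands@25:R; in-air after throw: [b4@17:R b1@18:L b2@19:R b3@20:L b5@22:L b6@25:R]
Beat 17 (R): throw ball4 h=4 -> lands@21:R; in-air after throw: [b1@18:L b2@19:R b3@20:L b4@21:R b5@22:L b6@25:R]
Beat 18 (L): throw ball1 h=5 -> lands@23:R; in-air after throw: [b2@19:R b3@20:L b4@21:R b5@22:L b1@23:R b6@25:R]

Answer: ball2:lands@19:R ball3:lands@20:L ball4:lands@21:R ball5:lands@22:L ball6:lands@25:R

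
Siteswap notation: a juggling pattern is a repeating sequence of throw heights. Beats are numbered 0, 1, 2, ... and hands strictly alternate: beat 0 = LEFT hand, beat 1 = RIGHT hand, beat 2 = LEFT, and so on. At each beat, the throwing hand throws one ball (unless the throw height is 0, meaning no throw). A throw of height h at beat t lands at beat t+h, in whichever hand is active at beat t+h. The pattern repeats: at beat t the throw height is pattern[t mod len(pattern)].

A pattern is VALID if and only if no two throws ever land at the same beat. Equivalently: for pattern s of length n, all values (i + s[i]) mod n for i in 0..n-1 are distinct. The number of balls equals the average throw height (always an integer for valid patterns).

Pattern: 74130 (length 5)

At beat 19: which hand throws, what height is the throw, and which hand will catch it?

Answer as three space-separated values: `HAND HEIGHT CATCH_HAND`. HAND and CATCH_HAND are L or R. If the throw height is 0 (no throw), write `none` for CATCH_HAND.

Answer: R 0 none

Derivation:
Beat 19: 19 mod 2 = 1, so hand = R
Throw height = pattern[19 mod 5] = pattern[4] = 0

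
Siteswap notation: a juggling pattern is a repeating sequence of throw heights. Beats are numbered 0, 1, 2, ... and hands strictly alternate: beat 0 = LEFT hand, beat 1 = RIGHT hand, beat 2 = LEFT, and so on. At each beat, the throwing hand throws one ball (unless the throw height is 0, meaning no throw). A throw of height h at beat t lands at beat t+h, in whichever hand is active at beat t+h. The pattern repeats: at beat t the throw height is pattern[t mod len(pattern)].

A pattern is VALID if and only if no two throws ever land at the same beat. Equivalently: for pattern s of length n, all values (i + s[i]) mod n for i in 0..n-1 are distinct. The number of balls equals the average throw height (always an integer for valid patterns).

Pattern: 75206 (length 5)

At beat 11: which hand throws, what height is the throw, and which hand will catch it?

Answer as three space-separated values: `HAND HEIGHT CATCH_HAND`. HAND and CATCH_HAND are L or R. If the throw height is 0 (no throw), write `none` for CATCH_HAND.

Beat 11: 11 mod 2 = 1, so hand = R
Throw height = pattern[11 mod 5] = pattern[1] = 5
Lands at beat 11+5=16, 16 mod 2 = 0, so catch hand = L

Answer: R 5 L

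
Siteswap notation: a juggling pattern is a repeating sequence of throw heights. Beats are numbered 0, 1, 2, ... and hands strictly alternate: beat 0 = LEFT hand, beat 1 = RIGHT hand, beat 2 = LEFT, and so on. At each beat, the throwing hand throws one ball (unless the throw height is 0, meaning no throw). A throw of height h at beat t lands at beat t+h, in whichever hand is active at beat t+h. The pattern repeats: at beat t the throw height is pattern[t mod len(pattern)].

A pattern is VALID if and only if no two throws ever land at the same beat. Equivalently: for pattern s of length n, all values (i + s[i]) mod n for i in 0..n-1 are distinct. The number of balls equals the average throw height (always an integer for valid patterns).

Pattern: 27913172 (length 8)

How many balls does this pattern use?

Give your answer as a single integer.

Pattern = [2, 7, 9, 1, 3, 1, 7, 2], length n = 8
  position 0: throw height = 2, running sum = 2
  position 1: throw height = 7, running sum = 9
  position 2: throw height = 9, running sum = 18
  position 3: throw height = 1, running sum = 19
  position 4: throw height = 3, running sum = 22
  position 5: throw height = 1, running sum = 23
  position 6: throw height = 7, running sum = 30
  position 7: throw height = 2, running sum = 32
Total sum = 32; balls = sum / n = 32 / 8 = 4

Answer: 4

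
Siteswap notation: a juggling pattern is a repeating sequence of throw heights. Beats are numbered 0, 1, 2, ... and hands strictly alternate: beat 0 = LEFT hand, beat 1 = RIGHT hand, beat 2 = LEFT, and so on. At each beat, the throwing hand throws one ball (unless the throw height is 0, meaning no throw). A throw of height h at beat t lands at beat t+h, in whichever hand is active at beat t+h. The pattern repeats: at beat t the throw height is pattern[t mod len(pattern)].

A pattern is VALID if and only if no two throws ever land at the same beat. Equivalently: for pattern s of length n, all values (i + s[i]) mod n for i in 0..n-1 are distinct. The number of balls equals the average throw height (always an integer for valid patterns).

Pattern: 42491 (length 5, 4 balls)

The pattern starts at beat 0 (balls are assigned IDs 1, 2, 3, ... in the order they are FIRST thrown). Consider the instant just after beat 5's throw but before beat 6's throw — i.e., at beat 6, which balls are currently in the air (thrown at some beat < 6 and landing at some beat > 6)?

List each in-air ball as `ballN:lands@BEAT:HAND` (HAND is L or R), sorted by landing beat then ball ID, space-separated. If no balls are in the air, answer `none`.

Answer: ball1:lands@9:R ball2:lands@12:L

Derivation:
Beat 0 (L): throw ball1 h=4 -> lands@4:L; in-air after throw: [b1@4:L]
Beat 1 (R): throw ball2 h=2 -> lands@3:R; in-air after throw: [b2@3:R b1@4:L]
Beat 2 (L): throw ball3 h=4 -> lands@6:L; in-air after throw: [b2@3:R b1@4:L b3@6:L]
Beat 3 (R): throw ball2 h=9 -> lands@12:L; in-air after throw: [b1@4:L b3@6:L b2@12:L]
Beat 4 (L): throw ball1 h=1 -> lands@5:R; in-air after throw: [b1@5:R b3@6:L b2@12:L]
Beat 5 (R): throw ball1 h=4 -> lands@9:R; in-air after throw: [b3@6:L b1@9:R b2@12:L]
Beat 6 (L): throw ball3 h=2 -> lands@8:L; in-air after throw: [b3@8:L b1@9:R b2@12:L]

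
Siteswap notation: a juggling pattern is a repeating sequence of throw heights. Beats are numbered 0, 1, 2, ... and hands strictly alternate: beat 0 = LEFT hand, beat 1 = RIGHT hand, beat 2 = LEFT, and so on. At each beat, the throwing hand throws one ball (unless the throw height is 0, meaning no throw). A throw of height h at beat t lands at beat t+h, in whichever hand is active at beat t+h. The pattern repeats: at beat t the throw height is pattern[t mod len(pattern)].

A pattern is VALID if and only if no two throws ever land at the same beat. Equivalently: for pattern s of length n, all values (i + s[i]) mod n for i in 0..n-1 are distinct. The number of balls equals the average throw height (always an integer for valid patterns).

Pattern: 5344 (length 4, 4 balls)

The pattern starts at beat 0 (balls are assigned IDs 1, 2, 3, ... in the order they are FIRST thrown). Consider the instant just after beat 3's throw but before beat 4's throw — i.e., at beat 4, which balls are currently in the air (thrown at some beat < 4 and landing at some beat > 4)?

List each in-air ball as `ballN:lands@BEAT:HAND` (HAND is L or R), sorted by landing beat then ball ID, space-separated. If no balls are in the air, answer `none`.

Answer: ball1:lands@5:R ball3:lands@6:L ball4:lands@7:R

Derivation:
Beat 0 (L): throw ball1 h=5 -> lands@5:R; in-air after throw: [b1@5:R]
Beat 1 (R): throw ball2 h=3 -> lands@4:L; in-air after throw: [b2@4:L b1@5:R]
Beat 2 (L): throw ball3 h=4 -> lands@6:L; in-air after throw: [b2@4:L b1@5:R b3@6:L]
Beat 3 (R): throw ball4 h=4 -> lands@7:R; in-air after throw: [b2@4:L b1@5:R b3@6:L b4@7:R]
Beat 4 (L): throw ball2 h=5 -> lands@9:R; in-air after throw: [b1@5:R b3@6:L b4@7:R b2@9:R]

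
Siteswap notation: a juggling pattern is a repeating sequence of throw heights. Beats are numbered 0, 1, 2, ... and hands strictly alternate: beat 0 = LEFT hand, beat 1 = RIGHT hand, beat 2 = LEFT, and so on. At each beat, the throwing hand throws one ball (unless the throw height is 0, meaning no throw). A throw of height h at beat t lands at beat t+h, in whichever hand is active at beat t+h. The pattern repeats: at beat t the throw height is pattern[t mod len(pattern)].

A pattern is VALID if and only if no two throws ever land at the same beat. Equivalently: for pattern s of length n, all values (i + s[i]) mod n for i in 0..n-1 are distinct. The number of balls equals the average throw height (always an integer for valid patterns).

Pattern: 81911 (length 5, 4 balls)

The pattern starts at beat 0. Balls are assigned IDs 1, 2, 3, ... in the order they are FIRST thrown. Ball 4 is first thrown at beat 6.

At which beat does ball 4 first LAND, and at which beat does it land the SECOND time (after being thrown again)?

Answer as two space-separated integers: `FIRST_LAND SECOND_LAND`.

Beat 0 (L): throw ball1 h=8 -> lands@8:L; in-air after throw: [b1@8:L]
Beat 1 (R): throw ball2 h=1 -> lands@2:L; in-air after throw: [b2@2:L b1@8:L]
Beat 2 (L): throw ball2 h=9 -> lands@11:R; in-air after throw: [b1@8:L b2@11:R]
Beat 3 (R): throw ball3 h=1 -> lands@4:L; in-air after throw: [b3@4:L b1@8:L b2@11:R]
Beat 4 (L): throw ball3 h=1 -> lands@5:R; in-air after throw: [b3@5:R b1@8:L b2@11:R]
Beat 5 (R): throw ball3 h=8 -> lands@13:R; in-air after throw: [b1@8:L b2@11:R b3@13:R]
Beat 6 (L): throw ball4 h=1 -> lands@7:R; in-air after throw: [b4@7:R b1@8:L b2@11:R b3@13:R]
Beat 7 (R): throw ball4 h=9 -> lands@16:L; in-air after throw: [b1@8:L b2@11:R b3@13:R b4@16:L]
Beat 8 (L): throw ball1 h=1 -> lands@9:R; in-air after throw: [b1@9:R b2@11:R b3@13:R b4@16:L]
Beat 9 (R): throw ball1 h=1 -> lands@10:L; in-air after throw: [b1@10:L b2@11:R b3@13:R b4@16:L]
Beat 10 (L): throw ball1 h=8 -> lands@18:L; in-air after throw: [b2@11:R b3@13:R b4@16:L b1@18:L]
Beat 11 (R): throw ball2 h=1 -> lands@12:L; in-air after throw: [b2@12:L b3@13:R b4@16:L b1@18:L]
Beat 12 (L): throw ball2 h=9 -> lands@21:R; in-air after throw: [b3@13:R b4@16:L b1@18:L b2@21:R]
Beat 13 (R): throw ball3 h=1 -> lands@14:L; in-air after throw: [b3@14:L b4@16:L b1@18:L b2@21:R]
Beat 14 (L): throw ball3 h=1 -> lands@15:R; in-air after throw: [b3@15:R b4@16:L b1@18:L b2@21:R]
Beat 15 (R): throw ball3 h=8 -> lands@23:R; in-air after throw: [b4@16:L b1@18:L b2@21:R b3@23:R]
Beat 16 (L): throw ball4 h=1 -> lands@17:R; in-air after throw: [b4@17:R b1@18:L b2@21:R b3@23:R]
Ball 4: thrown@6 h=1 -> first land @7; rethrown@7 h=9 -> second land @16

Answer: 7 16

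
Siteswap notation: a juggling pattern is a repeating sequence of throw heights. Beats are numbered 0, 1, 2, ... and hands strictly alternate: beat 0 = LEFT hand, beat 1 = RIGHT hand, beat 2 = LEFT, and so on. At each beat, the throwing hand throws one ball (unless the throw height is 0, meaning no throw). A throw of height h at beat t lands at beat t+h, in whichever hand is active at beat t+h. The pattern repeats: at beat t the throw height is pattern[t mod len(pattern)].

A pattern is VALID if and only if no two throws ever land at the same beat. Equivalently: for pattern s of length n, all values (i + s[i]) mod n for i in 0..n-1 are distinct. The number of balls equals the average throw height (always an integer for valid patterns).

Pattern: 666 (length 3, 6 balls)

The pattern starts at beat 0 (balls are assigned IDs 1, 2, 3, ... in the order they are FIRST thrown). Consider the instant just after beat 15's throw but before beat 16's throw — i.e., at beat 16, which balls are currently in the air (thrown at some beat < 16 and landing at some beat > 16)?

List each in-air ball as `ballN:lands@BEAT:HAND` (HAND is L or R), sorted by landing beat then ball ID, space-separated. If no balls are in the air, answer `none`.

Answer: ball6:lands@17:R ball1:lands@18:L ball2:lands@19:R ball3:lands@20:L ball4:lands@21:R

Derivation:
Beat 0 (L): throw ball1 h=6 -> lands@6:L; in-air after throw: [b1@6:L]
Beat 1 (R): throw ball2 h=6 -> lands@7:R; in-air after throw: [b1@6:L b2@7:R]
Beat 2 (L): throw ball3 h=6 -> lands@8:L; in-air after throw: [b1@6:L b2@7:R b3@8:L]
Beat 3 (R): throw ball4 h=6 -> lands@9:R; in-air after throw: [b1@6:L b2@7:R b3@8:L b4@9:R]
Beat 4 (L): throw ball5 h=6 -> lands@10:L; in-air after throw: [b1@6:L b2@7:R b3@8:L b4@9:R b5@10:L]
Beat 5 (R): throw ball6 h=6 -> lands@11:R; in-air after throw: [b1@6:L b2@7:R b3@8:L b4@9:R b5@10:L b6@11:R]
Beat 6 (L): throw ball1 h=6 -> lands@12:L; in-air after throw: [b2@7:R b3@8:L b4@9:R b5@10:L b6@11:R b1@12:L]
Beat 7 (R): throw ball2 h=6 -> lands@13:R; in-air after throw: [b3@8:L b4@9:R b5@10:L b6@11:R b1@12:L b2@13:R]
Beat 8 (L): throw ball3 h=6 -> lands@14:L; in-air after throw: [b4@9:R b5@10:L b6@11:R b1@12:L b2@13:R b3@14:L]
Beat 9 (R): throw ball4 h=6 -> lands@15:R; in-air after throw: [b5@10:L b6@11:R b1@12:L b2@13:R b3@14:L b4@15:R]
Beat 10 (L): throw ball5 h=6 -> lands@16:L; in-air after throw: [b6@11:R b1@12:L b2@13:R b3@14:L b4@15:R b5@16:L]
Beat 11 (R): throw ball6 h=6 -> lands@17:R; in-air after throw: [b1@12:L b2@13:R b3@14:L b4@15:R b5@16:L b6@17:R]
Beat 12 (L): throw ball1 h=6 -> lands@18:L; in-air after throw: [b2@13:R b3@14:L b4@15:R b5@16:L b6@17:R b1@18:L]
Beat 13 (R): throw ball2 h=6 -> lands@19:R; in-air after throw: [b3@14:L b4@15:R b5@16:L b6@17:R b1@18:L b2@19:R]
Beat 14 (L): throw ball3 h=6 -> lands@20:L; in-air after throw: [b4@15:R b5@16:L b6@17:R b1@18:L b2@19:R b3@20:L]
Beat 15 (R): throw ball4 h=6 -> lands@21:R; in-air after throw: [b5@16:L b6@17:R b1@18:L b2@19:R b3@20:L b4@21:R]
Beat 16 (L): throw ball5 h=6 -> lands@22:L; in-air after throw: [b6@17:R b1@18:L b2@19:R b3@20:L b4@21:R b5@22:L]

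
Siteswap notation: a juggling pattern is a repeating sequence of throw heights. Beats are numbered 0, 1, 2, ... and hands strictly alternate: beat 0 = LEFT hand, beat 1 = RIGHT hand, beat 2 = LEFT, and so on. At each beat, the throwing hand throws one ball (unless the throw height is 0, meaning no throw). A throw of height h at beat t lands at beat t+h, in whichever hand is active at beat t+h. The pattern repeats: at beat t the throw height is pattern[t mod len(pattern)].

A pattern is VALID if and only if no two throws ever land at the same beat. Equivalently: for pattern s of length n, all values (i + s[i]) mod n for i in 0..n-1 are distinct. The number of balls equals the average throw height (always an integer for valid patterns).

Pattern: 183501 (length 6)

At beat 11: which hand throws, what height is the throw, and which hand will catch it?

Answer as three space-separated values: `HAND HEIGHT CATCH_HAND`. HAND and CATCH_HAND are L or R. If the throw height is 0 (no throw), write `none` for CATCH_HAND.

Answer: R 1 L

Derivation:
Beat 11: 11 mod 2 = 1, so hand = R
Throw height = pattern[11 mod 6] = pattern[5] = 1
Lands at beat 11+1=12, 12 mod 2 = 0, so catch hand = L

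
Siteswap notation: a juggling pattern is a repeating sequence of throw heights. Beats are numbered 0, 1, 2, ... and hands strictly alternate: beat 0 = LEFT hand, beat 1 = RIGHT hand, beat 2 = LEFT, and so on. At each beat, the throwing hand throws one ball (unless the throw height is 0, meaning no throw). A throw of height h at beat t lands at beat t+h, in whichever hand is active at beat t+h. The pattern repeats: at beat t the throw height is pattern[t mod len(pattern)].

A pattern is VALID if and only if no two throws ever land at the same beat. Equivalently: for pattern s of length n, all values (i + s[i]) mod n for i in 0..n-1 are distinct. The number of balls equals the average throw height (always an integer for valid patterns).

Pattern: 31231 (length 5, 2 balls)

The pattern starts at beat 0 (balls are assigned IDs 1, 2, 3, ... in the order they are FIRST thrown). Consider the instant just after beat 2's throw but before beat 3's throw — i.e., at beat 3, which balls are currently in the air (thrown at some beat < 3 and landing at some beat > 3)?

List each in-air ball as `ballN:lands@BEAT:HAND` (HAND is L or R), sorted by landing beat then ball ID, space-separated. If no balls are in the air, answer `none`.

Beat 0 (L): throw ball1 h=3 -> lands@3:R; in-air after throw: [b1@3:R]
Beat 1 (R): throw ball2 h=1 -> lands@2:L; in-air after throw: [b2@2:L b1@3:R]
Beat 2 (L): throw ball2 h=2 -> lands@4:L; in-air after throw: [b1@3:R b2@4:L]
Beat 3 (R): throw ball1 h=3 -> lands@6:L; in-air after throw: [b2@4:L b1@6:L]

Answer: ball2:lands@4:L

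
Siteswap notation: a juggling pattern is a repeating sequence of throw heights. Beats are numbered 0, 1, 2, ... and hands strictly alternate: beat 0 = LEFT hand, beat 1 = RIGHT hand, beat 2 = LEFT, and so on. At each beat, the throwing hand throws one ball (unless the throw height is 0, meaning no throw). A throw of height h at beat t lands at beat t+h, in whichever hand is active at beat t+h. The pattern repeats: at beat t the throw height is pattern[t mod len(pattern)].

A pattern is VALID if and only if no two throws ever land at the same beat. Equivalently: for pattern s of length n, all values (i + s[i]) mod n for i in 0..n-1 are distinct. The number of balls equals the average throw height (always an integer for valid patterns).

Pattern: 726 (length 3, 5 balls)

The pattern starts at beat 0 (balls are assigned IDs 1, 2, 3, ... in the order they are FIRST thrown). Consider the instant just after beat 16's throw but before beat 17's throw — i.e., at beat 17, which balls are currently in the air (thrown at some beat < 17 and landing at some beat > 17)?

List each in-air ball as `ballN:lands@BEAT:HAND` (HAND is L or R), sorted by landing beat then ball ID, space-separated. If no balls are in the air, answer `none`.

Beat 0 (L): throw ball1 h=7 -> lands@7:R; in-air after throw: [b1@7:R]
Beat 1 (R): throw ball2 h=2 -> lands@3:R; in-air after throw: [b2@3:R b1@7:R]
Beat 2 (L): throw ball3 h=6 -> lands@8:L; in-air after throw: [b2@3:R b1@7:R b3@8:L]
Beat 3 (R): throw ball2 h=7 -> lands@10:L; in-air after throw: [b1@7:R b3@8:L b2@10:L]
Beat 4 (L): throw ball4 h=2 -> lands@6:L; in-air after throw: [b4@6:L b1@7:R b3@8:L b2@10:L]
Beat 5 (R): throw ball5 h=6 -> lands@11:R; in-air after throw: [b4@6:L b1@7:R b3@8:L b2@10:L b5@11:R]
Beat 6 (L): throw ball4 h=7 -> lands@13:R; in-air after throw: [b1@7:R b3@8:L b2@10:L b5@11:R b4@13:R]
Beat 7 (R): throw ball1 h=2 -> lands@9:R; in-air after throw: [b3@8:L b1@9:R b2@10:L b5@11:R b4@13:R]
Beat 8 (L): throw ball3 h=6 -> lands@14:L; in-air after throw: [b1@9:R b2@10:L b5@11:R b4@13:R b3@14:L]
Beat 9 (R): throw ball1 h=7 -> lands@16:L; in-air after throw: [b2@10:L b5@11:R b4@13:R b3@14:L b1@16:L]
Beat 10 (L): throw ball2 h=2 -> lands@12:L; in-air after throw: [b5@11:R b2@12:L b4@13:R b3@14:L b1@16:L]
Beat 11 (R): throw ball5 h=6 -> lands@17:R; in-air after throw: [b2@12:L b4@13:R b3@14:L b1@16:L b5@17:R]
Beat 12 (L): throw ball2 h=7 -> lands@19:R; in-air after throw: [b4@13:R b3@14:L b1@16:L b5@17:R b2@19:R]
Beat 13 (R): throw ball4 h=2 -> lands@15:R; in-air after throw: [b3@14:L b4@15:R b1@16:L b5@17:R b2@19:R]
Beat 14 (L): throw ball3 h=6 -> lands@20:L; in-air after throw: [b4@15:R b1@16:L b5@17:R b2@19:R b3@20:L]
Beat 15 (R): throw ball4 h=7 -> lands@22:L; in-air after throw: [b1@16:L b5@17:R b2@19:R b3@20:L b4@22:L]
Beat 16 (L): throw ball1 h=2 -> lands@18:L; in-air after throw: [b5@17:R b1@18:L b2@19:R b3@20:L b4@22:L]
Beat 17 (R): throw ball5 h=6 -> lands@23:R; in-air after throw: [b1@18:L b2@19:R b3@20:L b4@22:L b5@23:R]

Answer: ball1:lands@18:L ball2:lands@19:R ball3:lands@20:L ball4:lands@22:L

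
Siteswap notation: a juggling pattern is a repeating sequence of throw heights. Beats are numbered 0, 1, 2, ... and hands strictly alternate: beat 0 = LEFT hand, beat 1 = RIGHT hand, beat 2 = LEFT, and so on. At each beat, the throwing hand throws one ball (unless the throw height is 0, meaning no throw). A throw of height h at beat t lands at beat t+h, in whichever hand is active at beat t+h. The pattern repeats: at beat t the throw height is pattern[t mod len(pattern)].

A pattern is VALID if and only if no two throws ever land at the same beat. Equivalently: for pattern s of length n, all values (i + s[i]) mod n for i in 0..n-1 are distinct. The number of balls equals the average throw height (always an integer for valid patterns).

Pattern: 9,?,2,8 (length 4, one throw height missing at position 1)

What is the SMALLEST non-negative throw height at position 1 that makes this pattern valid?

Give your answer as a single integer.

Answer: 1

Derivation:
i=0: (0 + 9) mod 4 = 1
i=1: s[i]=? (unknown)
i=2: (2 + 2) mod 4 = 0
i=3: (3 + 8) mod 4 = 3
Known residues: [0, 1, 3]; need a permutation of 0..3, so missing residue r = 2
Need (1 + s) mod 4 = 2; smallest s = (2 - 1) mod 4 = 1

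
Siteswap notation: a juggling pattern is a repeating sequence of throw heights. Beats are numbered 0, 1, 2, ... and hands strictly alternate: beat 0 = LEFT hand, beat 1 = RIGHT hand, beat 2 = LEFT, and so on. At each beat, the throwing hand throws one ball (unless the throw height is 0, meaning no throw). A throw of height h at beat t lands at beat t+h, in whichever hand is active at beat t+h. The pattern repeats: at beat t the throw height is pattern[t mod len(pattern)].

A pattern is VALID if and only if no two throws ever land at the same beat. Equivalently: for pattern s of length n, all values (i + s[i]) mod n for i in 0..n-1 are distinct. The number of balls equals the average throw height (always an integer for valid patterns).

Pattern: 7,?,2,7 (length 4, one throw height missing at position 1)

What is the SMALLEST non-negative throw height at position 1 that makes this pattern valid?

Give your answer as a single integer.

Answer: 0

Derivation:
i=0: (0 + 7) mod 4 = 3
i=1: s[i]=? (unknown)
i=2: (2 + 2) mod 4 = 0
i=3: (3 + 7) mod 4 = 2
Known residues: [0, 2, 3]; need a permutation of 0..3, so missing residue r = 1
Need (1 + s) mod 4 = 1; smallest s = (1 - 1) mod 4 = 0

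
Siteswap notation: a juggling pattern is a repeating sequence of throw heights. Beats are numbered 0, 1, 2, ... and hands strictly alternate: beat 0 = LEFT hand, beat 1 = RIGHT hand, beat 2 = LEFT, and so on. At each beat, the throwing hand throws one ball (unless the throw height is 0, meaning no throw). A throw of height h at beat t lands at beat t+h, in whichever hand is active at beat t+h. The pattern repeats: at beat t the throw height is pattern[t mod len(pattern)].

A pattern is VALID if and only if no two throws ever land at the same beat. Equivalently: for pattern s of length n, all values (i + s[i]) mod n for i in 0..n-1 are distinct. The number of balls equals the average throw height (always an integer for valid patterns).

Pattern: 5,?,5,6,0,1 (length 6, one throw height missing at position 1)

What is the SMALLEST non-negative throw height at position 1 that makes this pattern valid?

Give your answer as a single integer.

i=0: (0 + 5) mod 6 = 5
i=1: s[i]=? (unknown)
i=2: (2 + 5) mod 6 = 1
i=3: (3 + 6) mod 6 = 3
i=4: (4 + 0) mod 6 = 4
i=5: (5 + 1) mod 6 = 0
Known residues: [0, 1, 3, 4, 5]; need a permutation of 0..5, so missing residue r = 2
Need (1 + s) mod 6 = 2; smallest s = (2 - 1) mod 6 = 1

Answer: 1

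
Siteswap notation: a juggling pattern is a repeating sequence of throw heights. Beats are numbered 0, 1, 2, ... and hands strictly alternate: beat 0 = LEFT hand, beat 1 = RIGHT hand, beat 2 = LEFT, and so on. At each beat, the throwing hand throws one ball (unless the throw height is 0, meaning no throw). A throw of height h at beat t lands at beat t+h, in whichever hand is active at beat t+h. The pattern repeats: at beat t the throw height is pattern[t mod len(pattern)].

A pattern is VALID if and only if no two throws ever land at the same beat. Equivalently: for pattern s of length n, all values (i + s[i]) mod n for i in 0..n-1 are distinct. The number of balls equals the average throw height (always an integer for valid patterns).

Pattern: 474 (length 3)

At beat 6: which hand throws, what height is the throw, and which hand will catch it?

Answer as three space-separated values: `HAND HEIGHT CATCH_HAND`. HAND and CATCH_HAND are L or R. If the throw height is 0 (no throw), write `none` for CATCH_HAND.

Beat 6: 6 mod 2 = 0, so hand = L
Throw height = pattern[6 mod 3] = pattern[0] = 4
Lands at beat 6+4=10, 10 mod 2 = 0, so catch hand = L

Answer: L 4 L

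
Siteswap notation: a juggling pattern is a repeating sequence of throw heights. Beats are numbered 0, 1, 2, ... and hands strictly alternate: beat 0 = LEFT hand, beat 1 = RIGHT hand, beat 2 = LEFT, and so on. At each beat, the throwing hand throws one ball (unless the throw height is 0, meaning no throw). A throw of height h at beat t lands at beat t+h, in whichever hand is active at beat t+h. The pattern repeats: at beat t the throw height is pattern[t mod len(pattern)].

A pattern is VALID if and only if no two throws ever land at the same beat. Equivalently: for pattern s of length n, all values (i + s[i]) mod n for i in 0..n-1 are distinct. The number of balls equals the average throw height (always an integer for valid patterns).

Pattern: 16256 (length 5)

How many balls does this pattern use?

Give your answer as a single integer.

Pattern = [1, 6, 2, 5, 6], length n = 5
  position 0: throw height = 1, running sum = 1
  position 1: throw height = 6, running sum = 7
  position 2: throw height = 2, running sum = 9
  position 3: throw height = 5, running sum = 14
  position 4: throw height = 6, running sum = 20
Total sum = 20; balls = sum / n = 20 / 5 = 4

Answer: 4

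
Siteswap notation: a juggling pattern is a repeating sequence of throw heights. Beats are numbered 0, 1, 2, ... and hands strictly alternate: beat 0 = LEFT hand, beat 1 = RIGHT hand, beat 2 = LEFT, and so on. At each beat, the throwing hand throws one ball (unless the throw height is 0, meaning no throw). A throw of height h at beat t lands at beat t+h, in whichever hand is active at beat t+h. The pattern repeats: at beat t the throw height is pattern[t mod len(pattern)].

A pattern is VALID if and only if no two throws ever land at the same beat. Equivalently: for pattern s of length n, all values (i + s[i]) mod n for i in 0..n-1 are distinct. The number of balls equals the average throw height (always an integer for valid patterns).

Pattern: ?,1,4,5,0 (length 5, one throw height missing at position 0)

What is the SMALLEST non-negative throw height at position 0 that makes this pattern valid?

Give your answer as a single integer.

Answer: 0

Derivation:
i=0: s[i]=? (unknown)
i=1: (1 + 1) mod 5 = 2
i=2: (2 + 4) mod 5 = 1
i=3: (3 + 5) mod 5 = 3
i=4: (4 + 0) mod 5 = 4
Known residues: [1, 2, 3, 4]; need a permutation of 0..4, so missing residue r = 0
Need (0 + s) mod 5 = 0; smallest s = (0 - 0) mod 5 = 0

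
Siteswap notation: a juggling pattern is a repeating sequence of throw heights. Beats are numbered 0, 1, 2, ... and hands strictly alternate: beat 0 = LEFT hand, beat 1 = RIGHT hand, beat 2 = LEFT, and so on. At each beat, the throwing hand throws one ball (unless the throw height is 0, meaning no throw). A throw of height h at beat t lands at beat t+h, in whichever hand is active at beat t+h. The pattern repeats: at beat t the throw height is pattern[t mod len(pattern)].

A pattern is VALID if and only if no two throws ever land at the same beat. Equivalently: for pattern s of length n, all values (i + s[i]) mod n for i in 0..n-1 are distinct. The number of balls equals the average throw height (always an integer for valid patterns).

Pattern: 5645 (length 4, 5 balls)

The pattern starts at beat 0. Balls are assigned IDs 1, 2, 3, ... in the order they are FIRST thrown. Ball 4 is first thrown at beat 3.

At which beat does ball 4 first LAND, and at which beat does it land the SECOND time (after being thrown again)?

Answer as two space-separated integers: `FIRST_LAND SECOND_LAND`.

Beat 0 (L): throw ball1 h=5 -> lands@5:R; in-air after throw: [b1@5:R]
Beat 1 (R): throw ball2 h=6 -> lands@7:R; in-air after throw: [b1@5:R b2@7:R]
Beat 2 (L): throw ball3 h=4 -> lands@6:L; in-air after throw: [b1@5:R b3@6:L b2@7:R]
Beat 3 (R): throw ball4 h=5 -> lands@8:L; in-air after throw: [b1@5:R b3@6:L b2@7:R b4@8:L]
Beat 4 (L): throw ball5 h=5 -> lands@9:R; in-air after throw: [b1@5:R b3@6:L b2@7:R b4@8:L b5@9:R]
Beat 5 (R): throw ball1 h=6 -> lands@11:R; in-air after throw: [b3@6:L b2@7:R b4@8:L b5@9:R b1@11:R]
Beat 6 (L): throw ball3 h=4 -> lands@10:L; in-air after throw: [b2@7:R b4@8:L b5@9:R b3@10:L b1@11:R]
Beat 7 (R): throw ball2 h=5 -> lands@12:L; in-air after throw: [b4@8:L b5@9:R b3@10:L b1@11:R b2@12:L]
Beat 8 (L): throw ball4 h=5 -> lands@13:R; in-air after throw: [b5@9:R b3@10:L b1@11:R b2@12:L b4@13:R]
Beat 9 (R): throw ball5 h=6 -> lands@15:R; in-air after throw: [b3@10:L b1@11:R b2@12:L b4@13:R b5@15:R]
Beat 10 (L): throw ball3 h=4 -> lands@14:L; in-air after throw: [b1@11:R b2@12:L b4@13:R b3@14:L b5@15:R]
Beat 11 (R): throw ball1 h=5 -> lands@16:L; in-air after throw: [b2@12:L b4@13:R b3@14:L b5@15:R b1@16:L]
Beat 12 (L): throw ball2 h=5 -> lands@17:R; in-air after throw: [b4@13:R b3@14:L b5@15:R b1@16:L b2@17:R]
Beat 13 (R): throw ball4 h=6 -> lands@19:R; in-air after throw: [b3@14:L b5@15:R b1@16:L b2@17:R b4@19:R]
Ball 4: thrown@3 h=5 -> first land @8; rethrown@8 h=5 -> second land @13

Answer: 8 13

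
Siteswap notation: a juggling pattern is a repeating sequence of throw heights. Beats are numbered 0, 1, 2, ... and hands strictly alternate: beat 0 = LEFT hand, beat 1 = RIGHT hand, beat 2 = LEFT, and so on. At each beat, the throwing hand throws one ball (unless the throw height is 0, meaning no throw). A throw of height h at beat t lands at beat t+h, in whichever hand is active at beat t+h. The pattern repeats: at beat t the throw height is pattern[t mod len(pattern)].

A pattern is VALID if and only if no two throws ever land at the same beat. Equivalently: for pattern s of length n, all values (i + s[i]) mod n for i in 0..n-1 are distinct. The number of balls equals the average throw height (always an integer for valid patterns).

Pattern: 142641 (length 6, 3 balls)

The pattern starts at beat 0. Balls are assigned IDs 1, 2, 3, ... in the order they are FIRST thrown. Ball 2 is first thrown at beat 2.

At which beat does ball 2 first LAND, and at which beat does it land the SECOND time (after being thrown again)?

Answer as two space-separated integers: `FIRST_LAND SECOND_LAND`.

Beat 0 (L): throw ball1 h=1 -> lands@1:R; in-air after throw: [b1@1:R]
Beat 1 (R): throw ball1 h=4 -> lands@5:R; in-air after throw: [b1@5:R]
Beat 2 (L): throw ball2 h=2 -> lands@4:L; in-air after throw: [b2@4:L b1@5:R]
Beat 3 (R): throw ball3 h=6 -> lands@9:R; in-air after throw: [b2@4:L b1@5:R b3@9:R]
Beat 4 (L): throw ball2 h=4 -> lands@8:L; in-air after throw: [b1@5:R b2@8:L b3@9:R]
Beat 5 (R): throw ball1 h=1 -> lands@6:L; in-air after throw: [b1@6:L b2@8:L b3@9:R]
Beat 6 (L): throw ball1 h=1 -> lands@7:R; in-air after throw: [b1@7:R b2@8:L b3@9:R]
Beat 7 (R): throw ball1 h=4 -> lands@11:R; in-air after throw: [b2@8:L b3@9:R b1@11:R]
Beat 8 (L): throw ball2 h=2 -> lands@10:L; in-air after throw: [b3@9:R b2@10:L b1@11:R]
Ball 2: thrown@2 h=2 -> first land @4; rethrown@4 h=4 -> second land @8

Answer: 4 8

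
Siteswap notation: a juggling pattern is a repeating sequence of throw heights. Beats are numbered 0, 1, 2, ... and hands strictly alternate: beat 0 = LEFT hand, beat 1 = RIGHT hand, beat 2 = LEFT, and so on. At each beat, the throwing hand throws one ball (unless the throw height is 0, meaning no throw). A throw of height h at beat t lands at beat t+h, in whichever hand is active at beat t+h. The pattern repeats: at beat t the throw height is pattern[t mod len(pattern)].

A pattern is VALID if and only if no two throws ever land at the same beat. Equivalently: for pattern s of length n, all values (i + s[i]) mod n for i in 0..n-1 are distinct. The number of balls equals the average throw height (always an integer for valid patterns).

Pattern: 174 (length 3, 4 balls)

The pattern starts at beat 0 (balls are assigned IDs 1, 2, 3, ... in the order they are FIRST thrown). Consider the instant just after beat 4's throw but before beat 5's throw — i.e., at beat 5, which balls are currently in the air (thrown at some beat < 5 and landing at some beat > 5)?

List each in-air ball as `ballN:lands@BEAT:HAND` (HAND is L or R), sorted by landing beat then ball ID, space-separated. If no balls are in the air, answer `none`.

Answer: ball2:lands@6:L ball1:lands@8:L ball3:lands@11:R

Derivation:
Beat 0 (L): throw ball1 h=1 -> lands@1:R; in-air after throw: [b1@1:R]
Beat 1 (R): throw ball1 h=7 -> lands@8:L; in-air after throw: [b1@8:L]
Beat 2 (L): throw ball2 h=4 -> lands@6:L; in-air after throw: [b2@6:L b1@8:L]
Beat 3 (R): throw ball3 h=1 -> lands@4:L; in-air after throw: [b3@4:L b2@6:L b1@8:L]
Beat 4 (L): throw ball3 h=7 -> lands@11:R; in-air after throw: [b2@6:L b1@8:L b3@11:R]
Beat 5 (R): throw ball4 h=4 -> lands@9:R; in-air after throw: [b2@6:L b1@8:L b4@9:R b3@11:R]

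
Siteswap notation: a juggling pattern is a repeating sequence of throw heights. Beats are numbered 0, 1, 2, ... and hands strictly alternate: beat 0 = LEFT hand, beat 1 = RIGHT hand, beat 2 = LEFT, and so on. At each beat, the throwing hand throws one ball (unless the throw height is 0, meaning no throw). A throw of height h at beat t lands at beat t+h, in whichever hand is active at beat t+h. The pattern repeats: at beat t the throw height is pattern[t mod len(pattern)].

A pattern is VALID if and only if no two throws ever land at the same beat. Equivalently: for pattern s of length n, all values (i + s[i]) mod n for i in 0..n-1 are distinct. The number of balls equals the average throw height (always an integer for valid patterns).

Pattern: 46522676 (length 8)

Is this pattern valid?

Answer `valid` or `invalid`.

i=0: (i + s[i]) mod n = (0 + 4) mod 8 = 4
i=1: (i + s[i]) mod n = (1 + 6) mod 8 = 7
i=2: (i + s[i]) mod n = (2 + 5) mod 8 = 7
i=3: (i + s[i]) mod n = (3 + 2) mod 8 = 5
i=4: (i + s[i]) mod n = (4 + 2) mod 8 = 6
i=5: (i + s[i]) mod n = (5 + 6) mod 8 = 3
i=6: (i + s[i]) mod n = (6 + 7) mod 8 = 5
i=7: (i + s[i]) mod n = (7 + 6) mod 8 = 5
Residues: [4, 7, 7, 5, 6, 3, 5, 5], distinct: False

Answer: invalid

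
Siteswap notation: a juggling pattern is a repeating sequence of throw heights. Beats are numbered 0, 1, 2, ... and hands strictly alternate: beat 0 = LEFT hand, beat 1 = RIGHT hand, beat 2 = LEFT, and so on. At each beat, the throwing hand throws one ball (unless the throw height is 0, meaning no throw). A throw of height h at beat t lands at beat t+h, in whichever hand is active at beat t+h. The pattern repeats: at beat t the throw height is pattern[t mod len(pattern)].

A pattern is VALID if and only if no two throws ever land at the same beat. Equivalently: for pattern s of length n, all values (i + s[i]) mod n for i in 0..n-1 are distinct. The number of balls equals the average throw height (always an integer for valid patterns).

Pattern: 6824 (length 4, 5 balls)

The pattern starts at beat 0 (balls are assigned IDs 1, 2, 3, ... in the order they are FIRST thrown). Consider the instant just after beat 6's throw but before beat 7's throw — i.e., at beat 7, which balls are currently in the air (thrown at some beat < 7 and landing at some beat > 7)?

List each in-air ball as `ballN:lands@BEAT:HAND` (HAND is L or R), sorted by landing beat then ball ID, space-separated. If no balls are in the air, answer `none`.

Beat 0 (L): throw ball1 h=6 -> lands@6:L; in-air after throw: [b1@6:L]
Beat 1 (R): throw ball2 h=8 -> lands@9:R; in-air after throw: [b1@6:L b2@9:R]
Beat 2 (L): throw ball3 h=2 -> lands@4:L; in-air after throw: [b3@4:L b1@6:L b2@9:R]
Beat 3 (R): throw ball4 h=4 -> lands@7:R; in-air after throw: [b3@4:L b1@6:L b4@7:R b2@9:R]
Beat 4 (L): throw ball3 h=6 -> lands@10:L; in-air after throw: [b1@6:L b4@7:R b2@9:R b3@10:L]
Beat 5 (R): throw ball5 h=8 -> lands@13:R; in-air after throw: [b1@6:L b4@7:R b2@9:R b3@10:L b5@13:R]
Beat 6 (L): throw ball1 h=2 -> lands@8:L; in-air after throw: [b4@7:R b1@8:L b2@9:R b3@10:L b5@13:R]
Beat 7 (R): throw ball4 h=4 -> lands@11:R; in-air after throw: [b1@8:L b2@9:R b3@10:L b4@11:R b5@13:R]

Answer: ball1:lands@8:L ball2:lands@9:R ball3:lands@10:L ball5:lands@13:R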